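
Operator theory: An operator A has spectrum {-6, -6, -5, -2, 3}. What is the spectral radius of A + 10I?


Spectrum of A + 10I = {4, 4, 5, 8, 13}
Spectral radius = max |lambda| over the shifted spectrum
= max(4, 4, 5, 8, 13) = 13

13


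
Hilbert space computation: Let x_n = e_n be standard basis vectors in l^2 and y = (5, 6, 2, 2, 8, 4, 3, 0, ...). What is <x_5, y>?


x_5 = e_5 is the standard basis vector with 1 in position 5.
<x_5, y> = y_5 = 8
As n -> infinity, <x_n, y> -> 0, confirming weak convergence of (x_n) to 0.

8


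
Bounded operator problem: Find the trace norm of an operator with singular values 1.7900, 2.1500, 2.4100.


The nuclear norm is the sum of all singular values.
||T||_1 = 1.7900 + 2.1500 + 2.4100
= 6.3500

6.3500


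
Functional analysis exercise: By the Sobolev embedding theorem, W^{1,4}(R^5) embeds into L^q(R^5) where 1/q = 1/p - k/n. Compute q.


Using the Sobolev embedding formula: 1/q = 1/p - k/n
1/q = 1/4 - 1/5 = 1/20
q = 1/(1/20) = 20

20.0000


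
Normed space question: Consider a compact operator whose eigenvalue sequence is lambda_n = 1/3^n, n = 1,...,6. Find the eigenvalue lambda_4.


The eigenvalue formula gives lambda_4 = 1/3^4
= 1/81
= 0.0123

0.0123


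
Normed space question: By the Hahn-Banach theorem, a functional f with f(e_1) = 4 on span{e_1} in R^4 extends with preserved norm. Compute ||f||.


The norm of f is given by ||f|| = sup_{||x||=1} |f(x)|.
On span{e_1}, ||e_1|| = 1, so ||f|| = |f(e_1)| / ||e_1||
= |4| / 1 = 4.0000

4.0000


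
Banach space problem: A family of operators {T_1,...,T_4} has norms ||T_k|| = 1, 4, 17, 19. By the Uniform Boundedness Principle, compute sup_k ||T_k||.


By the Uniform Boundedness Principle, the supremum of norms is finite.
sup_k ||T_k|| = max(1, 4, 17, 19) = 19

19


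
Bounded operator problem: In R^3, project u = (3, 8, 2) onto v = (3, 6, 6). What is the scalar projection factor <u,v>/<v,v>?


Computing <u,v> = 3*3 + 8*6 + 2*6 = 69
Computing <v,v> = 3^2 + 6^2 + 6^2 = 81
Projection coefficient = 69/81 = 0.8519

0.8519


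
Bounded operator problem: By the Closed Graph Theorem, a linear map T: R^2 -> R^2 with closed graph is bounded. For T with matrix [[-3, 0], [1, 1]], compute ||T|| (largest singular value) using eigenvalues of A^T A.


A^T A = [[10, 1], [1, 1]]
trace(A^T A) = 11, det(A^T A) = 9
discriminant = 11^2 - 4*9 = 85
Largest eigenvalue of A^T A = (trace + sqrt(disc))/2 = 10.1098
||T|| = sqrt(10.1098) = 3.1796

3.1796


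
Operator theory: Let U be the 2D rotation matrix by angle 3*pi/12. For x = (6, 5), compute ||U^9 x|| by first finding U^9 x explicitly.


U is a rotation by theta = 3*pi/12
U^9 = rotation by 9*theta = 27*pi/12 = 3*pi/12 (mod 2*pi)
cos(3*pi/12) = 0.7071, sin(3*pi/12) = 0.7071
U^9 x = (0.7071 * 6 - 0.7071 * 5, 0.7071 * 6 + 0.7071 * 5)
= (0.7071, 7.7782)
||U^9 x|| = sqrt(0.7071^2 + 7.7782^2) = sqrt(61.0000) = 7.8102

7.8102


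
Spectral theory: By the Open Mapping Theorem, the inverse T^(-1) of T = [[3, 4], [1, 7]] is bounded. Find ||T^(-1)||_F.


det(T) = 3*7 - 4*1 = 17
T^(-1) = (1/17) * [[7, -4], [-1, 3]] = [[0.4118, -0.2353], [-0.0588, 0.1765]]
||T^(-1)||_F^2 = 0.4118^2 + (-0.2353)^2 + (-0.0588)^2 + 0.1765^2 = 0.2595
||T^(-1)||_F = sqrt(0.2595) = 0.5094

0.5094


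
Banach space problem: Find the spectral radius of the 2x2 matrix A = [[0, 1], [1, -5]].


For a 2x2 matrix, eigenvalues satisfy lambda^2 - (trace)*lambda + det = 0
trace = 0 + -5 = -5
det = 0*-5 - 1*1 = -1
discriminant = (-5)^2 - 4*(-1) = 29
spectral radius = max |eigenvalue| = 5.1926

5.1926


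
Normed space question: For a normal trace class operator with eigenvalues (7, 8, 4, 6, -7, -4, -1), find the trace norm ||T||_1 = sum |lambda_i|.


For a normal operator, singular values equal |eigenvalues|.
Trace norm = sum |lambda_i| = 7 + 8 + 4 + 6 + 7 + 4 + 1
= 37

37


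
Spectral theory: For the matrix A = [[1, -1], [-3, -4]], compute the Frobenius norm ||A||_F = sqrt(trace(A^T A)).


||A||_F^2 = sum a_ij^2
= 1^2 + (-1)^2 + (-3)^2 + (-4)^2
= 1 + 1 + 9 + 16 = 27
||A||_F = sqrt(27) = 5.1962

5.1962


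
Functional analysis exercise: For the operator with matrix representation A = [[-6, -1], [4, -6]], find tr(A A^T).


trace(A * A^T) = sum of squares of all entries
= (-6)^2 + (-1)^2 + 4^2 + (-6)^2
= 36 + 1 + 16 + 36
= 89

89


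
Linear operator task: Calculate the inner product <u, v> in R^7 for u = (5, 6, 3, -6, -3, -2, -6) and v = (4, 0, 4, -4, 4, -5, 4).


Computing the standard inner product <u, v> = sum u_i * v_i
= 5*4 + 6*0 + 3*4 + -6*-4 + -3*4 + -2*-5 + -6*4
= 20 + 0 + 12 + 24 + -12 + 10 + -24
= 30

30


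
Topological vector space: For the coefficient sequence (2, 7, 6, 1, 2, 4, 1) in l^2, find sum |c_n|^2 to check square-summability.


sum |c_n|^2 = 2^2 + 7^2 + 6^2 + 1^2 + 2^2 + 4^2 + 1^2
= 4 + 49 + 36 + 1 + 4 + 16 + 1
= 111

111


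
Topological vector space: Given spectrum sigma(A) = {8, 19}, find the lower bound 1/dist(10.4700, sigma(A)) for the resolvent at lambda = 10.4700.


dist(10.4700, {8, 19}) = min(|10.4700 - 8|, |10.4700 - 19|)
= min(2.4700, 8.5300) = 2.4700
Resolvent bound = 1/2.4700 = 0.4049

0.4049


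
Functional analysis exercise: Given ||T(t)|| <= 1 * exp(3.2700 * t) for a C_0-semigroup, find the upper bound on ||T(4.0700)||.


||T(4.0700)|| <= 1 * exp(3.2700 * 4.0700)
= 1 * exp(13.3089)
= 1 * 602534.3770
= 602534.3770

602534.3770


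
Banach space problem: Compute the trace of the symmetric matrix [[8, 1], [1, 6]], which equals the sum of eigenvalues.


For a self-adjoint (symmetric) matrix, the eigenvalues are real.
The sum of eigenvalues equals the trace of the matrix.
trace = 8 + 6 = 14

14


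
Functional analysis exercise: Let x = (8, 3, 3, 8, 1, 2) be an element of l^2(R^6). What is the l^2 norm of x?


The l^2 norm = (sum |x_i|^2)^(1/2)
Sum of 2th powers = 64 + 9 + 9 + 64 + 1 + 4 = 151
||x||_2 = (151)^(1/2) = 12.2882

12.2882


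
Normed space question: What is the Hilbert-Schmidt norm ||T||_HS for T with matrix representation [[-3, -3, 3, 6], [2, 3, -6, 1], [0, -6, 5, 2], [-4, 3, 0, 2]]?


The Hilbert-Schmidt norm is sqrt(sum of squares of all entries).
Sum of squares = (-3)^2 + (-3)^2 + 3^2 + 6^2 + 2^2 + 3^2 + (-6)^2 + 1^2 + 0^2 + (-6)^2 + 5^2 + 2^2 + (-4)^2 + 3^2 + 0^2 + 2^2
= 9 + 9 + 9 + 36 + 4 + 9 + 36 + 1 + 0 + 36 + 25 + 4 + 16 + 9 + 0 + 4 = 207
||T||_HS = sqrt(207) = 14.3875

14.3875


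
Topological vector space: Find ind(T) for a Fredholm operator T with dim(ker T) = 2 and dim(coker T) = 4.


The Fredholm index is defined as ind(T) = dim(ker T) - dim(coker T)
= 2 - 4
= -2

-2


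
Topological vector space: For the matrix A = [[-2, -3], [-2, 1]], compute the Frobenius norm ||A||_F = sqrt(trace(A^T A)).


||A||_F^2 = sum a_ij^2
= (-2)^2 + (-3)^2 + (-2)^2 + 1^2
= 4 + 9 + 4 + 1 = 18
||A||_F = sqrt(18) = 4.2426

4.2426


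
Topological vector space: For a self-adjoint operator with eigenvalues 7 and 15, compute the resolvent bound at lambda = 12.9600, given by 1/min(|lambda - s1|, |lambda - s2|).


dist(12.9600, {7, 15}) = min(|12.9600 - 7|, |12.9600 - 15|)
= min(5.9600, 2.0400) = 2.0400
Resolvent bound = 1/2.0400 = 0.4902

0.4902


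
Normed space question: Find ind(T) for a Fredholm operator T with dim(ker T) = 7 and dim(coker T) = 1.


The Fredholm index is defined as ind(T) = dim(ker T) - dim(coker T)
= 7 - 1
= 6

6


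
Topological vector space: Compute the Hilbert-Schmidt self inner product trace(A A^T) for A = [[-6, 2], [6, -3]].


trace(A * A^T) = sum of squares of all entries
= (-6)^2 + 2^2 + 6^2 + (-3)^2
= 36 + 4 + 36 + 9
= 85

85


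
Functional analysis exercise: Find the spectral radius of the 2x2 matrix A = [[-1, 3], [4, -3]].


For a 2x2 matrix, eigenvalues satisfy lambda^2 - (trace)*lambda + det = 0
trace = -1 + -3 = -4
det = -1*-3 - 3*4 = -9
discriminant = (-4)^2 - 4*(-9) = 52
spectral radius = max |eigenvalue| = 5.6056

5.6056


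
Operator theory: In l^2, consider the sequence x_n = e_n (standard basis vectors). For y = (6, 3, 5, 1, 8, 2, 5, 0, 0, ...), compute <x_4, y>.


x_4 = e_4 is the standard basis vector with 1 in position 4.
<x_4, y> = y_4 = 1
As n -> infinity, <x_n, y> -> 0, confirming weak convergence of (x_n) to 0.

1


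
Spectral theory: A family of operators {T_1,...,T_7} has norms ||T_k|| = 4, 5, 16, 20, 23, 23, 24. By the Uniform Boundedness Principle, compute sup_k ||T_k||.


By the Uniform Boundedness Principle, the supremum of norms is finite.
sup_k ||T_k|| = max(4, 5, 16, 20, 23, 23, 24) = 24

24


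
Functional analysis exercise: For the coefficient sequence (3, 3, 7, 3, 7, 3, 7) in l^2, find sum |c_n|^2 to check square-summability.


sum |c_n|^2 = 3^2 + 3^2 + 7^2 + 3^2 + 7^2 + 3^2 + 7^2
= 9 + 9 + 49 + 9 + 49 + 9 + 49
= 183

183


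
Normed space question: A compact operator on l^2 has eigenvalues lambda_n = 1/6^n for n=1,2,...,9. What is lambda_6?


The eigenvalue formula gives lambda_6 = 1/6^6
= 1/46656
= 2.1433e-05

2.1433e-05


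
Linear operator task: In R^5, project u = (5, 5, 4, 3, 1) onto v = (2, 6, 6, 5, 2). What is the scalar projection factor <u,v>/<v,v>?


Computing <u,v> = 5*2 + 5*6 + 4*6 + 3*5 + 1*2 = 81
Computing <v,v> = 2^2 + 6^2 + 6^2 + 5^2 + 2^2 = 105
Projection coefficient = 81/105 = 0.7714

0.7714


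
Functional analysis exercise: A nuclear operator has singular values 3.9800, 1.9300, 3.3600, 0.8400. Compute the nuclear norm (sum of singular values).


The nuclear norm is the sum of all singular values.
||T||_1 = 3.9800 + 1.9300 + 3.3600 + 0.8400
= 10.1100

10.1100


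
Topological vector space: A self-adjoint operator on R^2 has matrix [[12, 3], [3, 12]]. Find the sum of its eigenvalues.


For a self-adjoint (symmetric) matrix, the eigenvalues are real.
The sum of eigenvalues equals the trace of the matrix.
trace = 12 + 12 = 24

24


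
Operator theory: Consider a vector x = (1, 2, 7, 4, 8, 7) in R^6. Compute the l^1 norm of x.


The l^1 norm equals the sum of absolute values of all components.
||x||_1 = 1 + 2 + 7 + 4 + 8 + 7
= 29

29.0000


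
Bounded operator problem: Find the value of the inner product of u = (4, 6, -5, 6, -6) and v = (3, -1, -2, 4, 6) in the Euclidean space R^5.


Computing the standard inner product <u, v> = sum u_i * v_i
= 4*3 + 6*-1 + -5*-2 + 6*4 + -6*6
= 12 + -6 + 10 + 24 + -36
= 4

4


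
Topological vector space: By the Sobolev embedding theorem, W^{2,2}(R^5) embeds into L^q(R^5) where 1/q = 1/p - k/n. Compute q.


Using the Sobolev embedding formula: 1/q = 1/p - k/n
1/q = 1/2 - 2/5 = 1/10
q = 1/(1/10) = 10

10.0000


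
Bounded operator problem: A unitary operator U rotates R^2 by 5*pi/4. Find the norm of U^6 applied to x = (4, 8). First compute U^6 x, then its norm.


U is a rotation by theta = 5*pi/4
U^6 = rotation by 6*theta = 30*pi/4 = 6*pi/4 (mod 2*pi)
cos(6*pi/4) = 0.0000, sin(6*pi/4) = -1.0000
U^6 x = (0.0000 * 4 - -1.0000 * 8, -1.0000 * 4 + 0.0000 * 8)
= (8.0000, -4.0000)
||U^6 x|| = sqrt(8.0000^2 + (-4.0000)^2) = sqrt(80.0000) = 8.9443

8.9443


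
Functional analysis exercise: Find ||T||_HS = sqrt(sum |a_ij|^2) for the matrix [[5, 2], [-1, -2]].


The Hilbert-Schmidt norm is sqrt(sum of squares of all entries).
Sum of squares = 5^2 + 2^2 + (-1)^2 + (-2)^2
= 25 + 4 + 1 + 4 = 34
||T||_HS = sqrt(34) = 5.8310

5.8310


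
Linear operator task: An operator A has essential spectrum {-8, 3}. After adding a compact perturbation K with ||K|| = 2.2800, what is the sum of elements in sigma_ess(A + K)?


By Weyl's theorem, the essential spectrum is invariant under compact perturbations.
sigma_ess(A + K) = sigma_ess(A) = {-8, 3}
Sum = -8 + 3 = -5

-5


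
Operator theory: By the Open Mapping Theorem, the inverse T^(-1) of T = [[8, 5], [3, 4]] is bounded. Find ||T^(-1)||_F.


det(T) = 8*4 - 5*3 = 17
T^(-1) = (1/17) * [[4, -5], [-3, 8]] = [[0.2353, -0.2941], [-0.1765, 0.4706]]
||T^(-1)||_F^2 = 0.2353^2 + (-0.2941)^2 + (-0.1765)^2 + 0.4706^2 = 0.3945
||T^(-1)||_F = sqrt(0.3945) = 0.6281

0.6281


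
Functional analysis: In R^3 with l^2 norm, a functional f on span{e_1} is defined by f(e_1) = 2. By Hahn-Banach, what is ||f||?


The norm of f is given by ||f|| = sup_{||x||=1} |f(x)|.
On span{e_1}, ||e_1|| = 1, so ||f|| = |f(e_1)| / ||e_1||
= |2| / 1 = 2.0000

2.0000


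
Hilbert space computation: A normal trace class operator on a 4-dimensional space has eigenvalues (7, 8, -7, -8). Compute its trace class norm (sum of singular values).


For a normal operator, singular values equal |eigenvalues|.
Trace norm = sum |lambda_i| = 7 + 8 + 7 + 8
= 30

30


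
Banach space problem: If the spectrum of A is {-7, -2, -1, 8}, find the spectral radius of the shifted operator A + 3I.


Spectrum of A + 3I = {-4, 1, 2, 11}
Spectral radius = max |lambda| over the shifted spectrum
= max(4, 1, 2, 11) = 11

11


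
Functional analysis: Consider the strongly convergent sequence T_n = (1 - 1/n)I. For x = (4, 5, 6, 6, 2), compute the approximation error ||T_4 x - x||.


T_4 x - x = (1 - 1/4)x - x = -x/4
||x|| = sqrt(117) = 10.8167
||T_4 x - x|| = ||x||/4 = 10.8167/4 = 2.7042

2.7042


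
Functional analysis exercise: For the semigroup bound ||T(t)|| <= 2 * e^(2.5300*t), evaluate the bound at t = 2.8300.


||T(2.8300)|| <= 2 * exp(2.5300 * 2.8300)
= 2 * exp(7.1599)
= 2 * 1286.7822
= 2573.5645

2573.5645


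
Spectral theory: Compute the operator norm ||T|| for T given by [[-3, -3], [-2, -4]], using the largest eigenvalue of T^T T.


A^T A = [[13, 17], [17, 25]]
trace(A^T A) = 38, det(A^T A) = 36
discriminant = 38^2 - 4*36 = 1300
Largest eigenvalue of A^T A = (trace + sqrt(disc))/2 = 37.0278
||T|| = sqrt(37.0278) = 6.0850

6.0850


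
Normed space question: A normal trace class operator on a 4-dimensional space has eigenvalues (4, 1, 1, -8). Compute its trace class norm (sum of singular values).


For a normal operator, singular values equal |eigenvalues|.
Trace norm = sum |lambda_i| = 4 + 1 + 1 + 8
= 14

14


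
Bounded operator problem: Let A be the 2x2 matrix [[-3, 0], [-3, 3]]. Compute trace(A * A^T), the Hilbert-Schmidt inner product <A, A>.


trace(A * A^T) = sum of squares of all entries
= (-3)^2 + 0^2 + (-3)^2 + 3^2
= 9 + 0 + 9 + 9
= 27

27


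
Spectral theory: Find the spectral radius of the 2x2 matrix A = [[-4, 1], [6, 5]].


For a 2x2 matrix, eigenvalues satisfy lambda^2 - (trace)*lambda + det = 0
trace = -4 + 5 = 1
det = -4*5 - 1*6 = -26
discriminant = 1^2 - 4*(-26) = 105
spectral radius = max |eigenvalue| = 5.6235

5.6235


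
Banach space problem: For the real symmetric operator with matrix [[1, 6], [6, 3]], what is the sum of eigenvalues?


For a self-adjoint (symmetric) matrix, the eigenvalues are real.
The sum of eigenvalues equals the trace of the matrix.
trace = 1 + 3 = 4

4


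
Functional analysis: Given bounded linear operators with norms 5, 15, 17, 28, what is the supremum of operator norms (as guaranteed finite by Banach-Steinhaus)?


By the Uniform Boundedness Principle, the supremum of norms is finite.
sup_k ||T_k|| = max(5, 15, 17, 28) = 28

28


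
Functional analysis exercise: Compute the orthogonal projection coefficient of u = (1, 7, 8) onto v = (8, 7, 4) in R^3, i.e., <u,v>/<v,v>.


Computing <u,v> = 1*8 + 7*7 + 8*4 = 89
Computing <v,v> = 8^2 + 7^2 + 4^2 = 129
Projection coefficient = 89/129 = 0.6899

0.6899


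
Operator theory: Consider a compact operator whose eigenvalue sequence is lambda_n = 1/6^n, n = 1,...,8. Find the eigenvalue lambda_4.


The eigenvalue formula gives lambda_4 = 1/6^4
= 1/1296
= 7.7160e-04

7.7160e-04


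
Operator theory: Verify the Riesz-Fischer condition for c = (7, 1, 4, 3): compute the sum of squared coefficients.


sum |c_n|^2 = 7^2 + 1^2 + 4^2 + 3^2
= 49 + 1 + 16 + 9
= 75

75


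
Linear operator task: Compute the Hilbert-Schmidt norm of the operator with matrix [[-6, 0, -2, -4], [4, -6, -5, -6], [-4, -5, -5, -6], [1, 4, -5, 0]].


The Hilbert-Schmidt norm is sqrt(sum of squares of all entries).
Sum of squares = (-6)^2 + 0^2 + (-2)^2 + (-4)^2 + 4^2 + (-6)^2 + (-5)^2 + (-6)^2 + (-4)^2 + (-5)^2 + (-5)^2 + (-6)^2 + 1^2 + 4^2 + (-5)^2 + 0^2
= 36 + 0 + 4 + 16 + 16 + 36 + 25 + 36 + 16 + 25 + 25 + 36 + 1 + 16 + 25 + 0 = 313
||T||_HS = sqrt(313) = 17.6918

17.6918


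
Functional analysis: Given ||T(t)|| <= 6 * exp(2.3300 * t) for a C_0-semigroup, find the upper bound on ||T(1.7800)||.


||T(1.7800)|| <= 6 * exp(2.3300 * 1.7800)
= 6 * exp(4.1474)
= 6 * 63.2693
= 379.6157

379.6157


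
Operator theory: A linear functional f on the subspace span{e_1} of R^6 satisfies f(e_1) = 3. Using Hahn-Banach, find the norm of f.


The norm of f is given by ||f|| = sup_{||x||=1} |f(x)|.
On span{e_1}, ||e_1|| = 1, so ||f|| = |f(e_1)| / ||e_1||
= |3| / 1 = 3.0000

3.0000


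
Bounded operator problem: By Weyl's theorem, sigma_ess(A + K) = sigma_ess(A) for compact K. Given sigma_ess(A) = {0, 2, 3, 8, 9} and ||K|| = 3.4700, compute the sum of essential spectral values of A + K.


By Weyl's theorem, the essential spectrum is invariant under compact perturbations.
sigma_ess(A + K) = sigma_ess(A) = {0, 2, 3, 8, 9}
Sum = 0 + 2 + 3 + 8 + 9 = 22

22


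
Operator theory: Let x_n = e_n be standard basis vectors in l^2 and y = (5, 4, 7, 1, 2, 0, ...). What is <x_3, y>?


x_3 = e_3 is the standard basis vector with 1 in position 3.
<x_3, y> = y_3 = 7
As n -> infinity, <x_n, y> -> 0, confirming weak convergence of (x_n) to 0.

7


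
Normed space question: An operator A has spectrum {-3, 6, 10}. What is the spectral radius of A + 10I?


Spectrum of A + 10I = {7, 16, 20}
Spectral radius = max |lambda| over the shifted spectrum
= max(7, 16, 20) = 20

20


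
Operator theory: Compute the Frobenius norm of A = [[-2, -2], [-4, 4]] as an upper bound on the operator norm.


||A||_F^2 = sum a_ij^2
= (-2)^2 + (-2)^2 + (-4)^2 + 4^2
= 4 + 4 + 16 + 16 = 40
||A||_F = sqrt(40) = 6.3246

6.3246


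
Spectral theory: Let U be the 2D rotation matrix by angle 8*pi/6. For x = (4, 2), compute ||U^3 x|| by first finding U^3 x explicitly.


U is a rotation by theta = 8*pi/6
U^3 = rotation by 3*theta = 24*pi/6 = 0*pi/6 (mod 2*pi)
cos(0*pi/6) = 1.0000, sin(0*pi/6) = 0.0000
U^3 x = (1.0000 * 4 - 0.0000 * 2, 0.0000 * 4 + 1.0000 * 2)
= (4.0000, 2.0000)
||U^3 x|| = sqrt(4.0000^2 + 2.0000^2) = sqrt(20.0000) = 4.4721

4.4721


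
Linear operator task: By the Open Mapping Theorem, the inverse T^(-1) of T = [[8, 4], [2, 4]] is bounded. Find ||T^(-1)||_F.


det(T) = 8*4 - 4*2 = 24
T^(-1) = (1/24) * [[4, -4], [-2, 8]] = [[0.1667, -0.1667], [-0.0833, 0.3333]]
||T^(-1)||_F^2 = 0.1667^2 + (-0.1667)^2 + (-0.0833)^2 + 0.3333^2 = 0.1736
||T^(-1)||_F = sqrt(0.1736) = 0.4167

0.4167


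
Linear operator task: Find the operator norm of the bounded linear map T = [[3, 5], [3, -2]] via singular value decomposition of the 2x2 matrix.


A^T A = [[18, 9], [9, 29]]
trace(A^T A) = 47, det(A^T A) = 441
discriminant = 47^2 - 4*441 = 445
Largest eigenvalue of A^T A = (trace + sqrt(disc))/2 = 34.0475
||T|| = sqrt(34.0475) = 5.8350

5.8350


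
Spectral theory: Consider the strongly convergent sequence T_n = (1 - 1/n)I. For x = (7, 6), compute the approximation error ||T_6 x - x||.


T_6 x - x = (1 - 1/6)x - x = -x/6
||x|| = sqrt(85) = 9.2195
||T_6 x - x|| = ||x||/6 = 9.2195/6 = 1.5366

1.5366


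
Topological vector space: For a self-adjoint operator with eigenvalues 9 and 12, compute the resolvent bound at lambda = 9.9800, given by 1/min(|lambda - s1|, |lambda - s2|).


dist(9.9800, {9, 12}) = min(|9.9800 - 9|, |9.9800 - 12|)
= min(0.9800, 2.0200) = 0.9800
Resolvent bound = 1/0.9800 = 1.0204

1.0204


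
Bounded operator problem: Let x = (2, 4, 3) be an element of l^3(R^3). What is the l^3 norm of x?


The l^3 norm = (sum |x_i|^3)^(1/3)
Sum of 3th powers = 8 + 64 + 27 = 99
||x||_3 = (99)^(1/3) = 4.6261

4.6261


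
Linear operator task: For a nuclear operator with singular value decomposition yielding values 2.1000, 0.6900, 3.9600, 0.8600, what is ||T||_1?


The nuclear norm is the sum of all singular values.
||T||_1 = 2.1000 + 0.6900 + 3.9600 + 0.8600
= 7.6100

7.6100


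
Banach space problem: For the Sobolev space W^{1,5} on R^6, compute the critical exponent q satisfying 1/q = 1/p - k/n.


Using the Sobolev embedding formula: 1/q = 1/p - k/n
1/q = 1/5 - 1/6 = 1/30
q = 1/(1/30) = 30

30.0000


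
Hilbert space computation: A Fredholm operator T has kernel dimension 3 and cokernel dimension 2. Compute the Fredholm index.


The Fredholm index is defined as ind(T) = dim(ker T) - dim(coker T)
= 3 - 2
= 1

1


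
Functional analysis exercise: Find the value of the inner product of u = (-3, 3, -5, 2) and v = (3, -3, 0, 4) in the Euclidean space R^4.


Computing the standard inner product <u, v> = sum u_i * v_i
= -3*3 + 3*-3 + -5*0 + 2*4
= -9 + -9 + 0 + 8
= -10

-10


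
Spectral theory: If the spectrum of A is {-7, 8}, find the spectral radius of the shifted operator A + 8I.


Spectrum of A + 8I = {1, 16}
Spectral radius = max |lambda| over the shifted spectrum
= max(1, 16) = 16

16


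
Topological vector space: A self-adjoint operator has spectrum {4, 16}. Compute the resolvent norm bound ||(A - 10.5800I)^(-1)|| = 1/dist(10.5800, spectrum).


dist(10.5800, {4, 16}) = min(|10.5800 - 4|, |10.5800 - 16|)
= min(6.5800, 5.4200) = 5.4200
Resolvent bound = 1/5.4200 = 0.1845

0.1845


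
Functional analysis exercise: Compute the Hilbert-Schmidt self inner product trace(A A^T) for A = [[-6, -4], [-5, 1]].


trace(A * A^T) = sum of squares of all entries
= (-6)^2 + (-4)^2 + (-5)^2 + 1^2
= 36 + 16 + 25 + 1
= 78

78


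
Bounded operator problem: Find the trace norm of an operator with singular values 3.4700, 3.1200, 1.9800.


The nuclear norm is the sum of all singular values.
||T||_1 = 3.4700 + 3.1200 + 1.9800
= 8.5700

8.5700


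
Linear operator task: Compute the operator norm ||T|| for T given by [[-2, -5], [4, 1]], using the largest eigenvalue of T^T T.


A^T A = [[20, 14], [14, 26]]
trace(A^T A) = 46, det(A^T A) = 324
discriminant = 46^2 - 4*324 = 820
Largest eigenvalue of A^T A = (trace + sqrt(disc))/2 = 37.3178
||T|| = sqrt(37.3178) = 6.1088

6.1088


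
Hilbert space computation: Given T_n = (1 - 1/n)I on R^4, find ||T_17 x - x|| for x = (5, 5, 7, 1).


T_17 x - x = (1 - 1/17)x - x = -x/17
||x|| = sqrt(100) = 10.0000
||T_17 x - x|| = ||x||/17 = 10.0000/17 = 0.5882

0.5882


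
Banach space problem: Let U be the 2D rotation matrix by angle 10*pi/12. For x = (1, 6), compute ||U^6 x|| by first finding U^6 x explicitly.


U is a rotation by theta = 10*pi/12
U^6 = rotation by 6*theta = 60*pi/12 = 12*pi/12 (mod 2*pi)
cos(12*pi/12) = -1.0000, sin(12*pi/12) = 0.0000
U^6 x = (-1.0000 * 1 - 0.0000 * 6, 0.0000 * 1 + -1.0000 * 6)
= (-1.0000, -6.0000)
||U^6 x|| = sqrt((-1.0000)^2 + (-6.0000)^2) = sqrt(37.0000) = 6.0828

6.0828


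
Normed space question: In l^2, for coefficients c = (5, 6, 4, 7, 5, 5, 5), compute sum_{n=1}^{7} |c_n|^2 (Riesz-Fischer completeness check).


sum |c_n|^2 = 5^2 + 6^2 + 4^2 + 7^2 + 5^2 + 5^2 + 5^2
= 25 + 36 + 16 + 49 + 25 + 25 + 25
= 201

201


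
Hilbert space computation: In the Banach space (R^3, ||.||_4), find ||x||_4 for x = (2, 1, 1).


The l^4 norm = (sum |x_i|^4)^(1/4)
Sum of 4th powers = 16 + 1 + 1 = 18
||x||_4 = (18)^(1/4) = 2.0598

2.0598


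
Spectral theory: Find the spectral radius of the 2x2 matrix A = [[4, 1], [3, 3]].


For a 2x2 matrix, eigenvalues satisfy lambda^2 - (trace)*lambda + det = 0
trace = 4 + 3 = 7
det = 4*3 - 1*3 = 9
discriminant = 7^2 - 4*(9) = 13
spectral radius = max |eigenvalue| = 5.3028

5.3028


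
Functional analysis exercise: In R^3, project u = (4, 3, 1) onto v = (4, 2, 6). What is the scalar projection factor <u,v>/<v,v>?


Computing <u,v> = 4*4 + 3*2 + 1*6 = 28
Computing <v,v> = 4^2 + 2^2 + 6^2 = 56
Projection coefficient = 28/56 = 0.5000

0.5000


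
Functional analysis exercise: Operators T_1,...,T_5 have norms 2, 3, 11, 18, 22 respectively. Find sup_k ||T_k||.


By the Uniform Boundedness Principle, the supremum of norms is finite.
sup_k ||T_k|| = max(2, 3, 11, 18, 22) = 22

22


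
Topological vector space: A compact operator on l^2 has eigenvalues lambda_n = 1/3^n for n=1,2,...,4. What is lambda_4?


The eigenvalue formula gives lambda_4 = 1/3^4
= 1/81
= 0.0123

0.0123


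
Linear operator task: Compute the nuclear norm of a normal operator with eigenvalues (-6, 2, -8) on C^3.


For a normal operator, singular values equal |eigenvalues|.
Trace norm = sum |lambda_i| = 6 + 2 + 8
= 16

16


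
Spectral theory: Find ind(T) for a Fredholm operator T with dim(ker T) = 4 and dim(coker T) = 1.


The Fredholm index is defined as ind(T) = dim(ker T) - dim(coker T)
= 4 - 1
= 3

3


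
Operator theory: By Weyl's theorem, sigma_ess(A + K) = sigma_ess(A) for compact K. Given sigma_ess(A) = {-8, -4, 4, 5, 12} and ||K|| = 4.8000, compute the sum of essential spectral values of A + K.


By Weyl's theorem, the essential spectrum is invariant under compact perturbations.
sigma_ess(A + K) = sigma_ess(A) = {-8, -4, 4, 5, 12}
Sum = -8 + -4 + 4 + 5 + 12 = 9

9


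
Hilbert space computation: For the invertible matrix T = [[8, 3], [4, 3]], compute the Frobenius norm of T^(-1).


det(T) = 8*3 - 3*4 = 12
T^(-1) = (1/12) * [[3, -3], [-4, 8]] = [[0.2500, -0.2500], [-0.3333, 0.6667]]
||T^(-1)||_F^2 = 0.2500^2 + (-0.2500)^2 + (-0.3333)^2 + 0.6667^2 = 0.6806
||T^(-1)||_F = sqrt(0.6806) = 0.8250

0.8250


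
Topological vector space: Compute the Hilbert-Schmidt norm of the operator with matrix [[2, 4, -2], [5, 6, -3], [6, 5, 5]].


The Hilbert-Schmidt norm is sqrt(sum of squares of all entries).
Sum of squares = 2^2 + 4^2 + (-2)^2 + 5^2 + 6^2 + (-3)^2 + 6^2 + 5^2 + 5^2
= 4 + 16 + 4 + 25 + 36 + 9 + 36 + 25 + 25 = 180
||T||_HS = sqrt(180) = 13.4164

13.4164


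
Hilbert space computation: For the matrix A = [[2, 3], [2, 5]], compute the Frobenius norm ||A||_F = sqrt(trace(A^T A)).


||A||_F^2 = sum a_ij^2
= 2^2 + 3^2 + 2^2 + 5^2
= 4 + 9 + 4 + 25 = 42
||A||_F = sqrt(42) = 6.4807

6.4807


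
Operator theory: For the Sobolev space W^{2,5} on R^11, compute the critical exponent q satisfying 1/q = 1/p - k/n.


Using the Sobolev embedding formula: 1/q = 1/p - k/n
1/q = 1/5 - 2/11 = 1/55
q = 1/(1/55) = 55

55.0000


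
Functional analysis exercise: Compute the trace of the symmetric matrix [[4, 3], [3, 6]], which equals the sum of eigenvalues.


For a self-adjoint (symmetric) matrix, the eigenvalues are real.
The sum of eigenvalues equals the trace of the matrix.
trace = 4 + 6 = 10

10


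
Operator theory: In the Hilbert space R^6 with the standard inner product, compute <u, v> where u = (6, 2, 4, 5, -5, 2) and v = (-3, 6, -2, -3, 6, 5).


Computing the standard inner product <u, v> = sum u_i * v_i
= 6*-3 + 2*6 + 4*-2 + 5*-3 + -5*6 + 2*5
= -18 + 12 + -8 + -15 + -30 + 10
= -49

-49


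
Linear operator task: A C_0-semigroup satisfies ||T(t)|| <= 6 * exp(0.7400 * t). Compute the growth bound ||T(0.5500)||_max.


||T(0.5500)|| <= 6 * exp(0.7400 * 0.5500)
= 6 * exp(0.4070)
= 6 * 1.5023
= 9.0138

9.0138


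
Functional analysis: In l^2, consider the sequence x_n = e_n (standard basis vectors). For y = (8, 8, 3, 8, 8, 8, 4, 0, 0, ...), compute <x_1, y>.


x_1 = e_1 is the standard basis vector with 1 in position 1.
<x_1, y> = y_1 = 8
As n -> infinity, <x_n, y> -> 0, confirming weak convergence of (x_n) to 0.

8


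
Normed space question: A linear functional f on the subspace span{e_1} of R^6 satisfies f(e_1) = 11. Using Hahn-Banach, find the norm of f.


The norm of f is given by ||f|| = sup_{||x||=1} |f(x)|.
On span{e_1}, ||e_1|| = 1, so ||f|| = |f(e_1)| / ||e_1||
= |11| / 1 = 11.0000

11.0000


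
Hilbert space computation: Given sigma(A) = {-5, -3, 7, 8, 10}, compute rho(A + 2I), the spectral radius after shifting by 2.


Spectrum of A + 2I = {-3, -1, 9, 10, 12}
Spectral radius = max |lambda| over the shifted spectrum
= max(3, 1, 9, 10, 12) = 12

12


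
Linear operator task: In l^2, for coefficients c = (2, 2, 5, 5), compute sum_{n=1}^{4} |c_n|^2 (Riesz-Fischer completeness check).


sum |c_n|^2 = 2^2 + 2^2 + 5^2 + 5^2
= 4 + 4 + 25 + 25
= 58

58


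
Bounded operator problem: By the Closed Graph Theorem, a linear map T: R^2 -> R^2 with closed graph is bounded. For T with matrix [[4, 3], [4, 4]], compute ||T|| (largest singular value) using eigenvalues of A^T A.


A^T A = [[32, 28], [28, 25]]
trace(A^T A) = 57, det(A^T A) = 16
discriminant = 57^2 - 4*16 = 3185
Largest eigenvalue of A^T A = (trace + sqrt(disc))/2 = 56.7179
||T|| = sqrt(56.7179) = 7.5311

7.5311


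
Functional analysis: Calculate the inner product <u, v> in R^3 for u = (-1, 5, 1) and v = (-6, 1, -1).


Computing the standard inner product <u, v> = sum u_i * v_i
= -1*-6 + 5*1 + 1*-1
= 6 + 5 + -1
= 10

10


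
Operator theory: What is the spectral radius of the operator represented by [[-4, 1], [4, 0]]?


For a 2x2 matrix, eigenvalues satisfy lambda^2 - (trace)*lambda + det = 0
trace = -4 + 0 = -4
det = -4*0 - 1*4 = -4
discriminant = (-4)^2 - 4*(-4) = 32
spectral radius = max |eigenvalue| = 4.8284

4.8284


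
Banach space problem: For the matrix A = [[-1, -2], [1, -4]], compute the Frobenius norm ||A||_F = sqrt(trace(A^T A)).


||A||_F^2 = sum a_ij^2
= (-1)^2 + (-2)^2 + 1^2 + (-4)^2
= 1 + 4 + 1 + 16 = 22
||A||_F = sqrt(22) = 4.6904

4.6904


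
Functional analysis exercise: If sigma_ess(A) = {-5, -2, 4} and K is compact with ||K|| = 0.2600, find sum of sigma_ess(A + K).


By Weyl's theorem, the essential spectrum is invariant under compact perturbations.
sigma_ess(A + K) = sigma_ess(A) = {-5, -2, 4}
Sum = -5 + -2 + 4 = -3

-3


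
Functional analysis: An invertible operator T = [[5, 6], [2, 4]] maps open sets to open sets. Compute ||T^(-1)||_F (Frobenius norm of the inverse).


det(T) = 5*4 - 6*2 = 8
T^(-1) = (1/8) * [[4, -6], [-2, 5]] = [[0.5000, -0.7500], [-0.2500, 0.6250]]
||T^(-1)||_F^2 = 0.5000^2 + (-0.7500)^2 + (-0.2500)^2 + 0.6250^2 = 1.2656
||T^(-1)||_F = sqrt(1.2656) = 1.1250

1.1250


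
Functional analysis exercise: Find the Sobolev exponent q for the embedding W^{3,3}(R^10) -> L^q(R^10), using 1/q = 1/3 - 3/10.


Using the Sobolev embedding formula: 1/q = 1/p - k/n
1/q = 1/3 - 3/10 = 1/30
q = 1/(1/30) = 30

30.0000


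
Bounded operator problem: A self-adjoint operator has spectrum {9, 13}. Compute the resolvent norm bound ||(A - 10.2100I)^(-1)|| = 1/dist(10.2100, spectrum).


dist(10.2100, {9, 13}) = min(|10.2100 - 9|, |10.2100 - 13|)
= min(1.2100, 2.7900) = 1.2100
Resolvent bound = 1/1.2100 = 0.8264

0.8264


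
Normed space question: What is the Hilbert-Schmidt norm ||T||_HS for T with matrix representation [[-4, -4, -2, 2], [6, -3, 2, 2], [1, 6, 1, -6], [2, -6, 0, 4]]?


The Hilbert-Schmidt norm is sqrt(sum of squares of all entries).
Sum of squares = (-4)^2 + (-4)^2 + (-2)^2 + 2^2 + 6^2 + (-3)^2 + 2^2 + 2^2 + 1^2 + 6^2 + 1^2 + (-6)^2 + 2^2 + (-6)^2 + 0^2 + 4^2
= 16 + 16 + 4 + 4 + 36 + 9 + 4 + 4 + 1 + 36 + 1 + 36 + 4 + 36 + 0 + 16 = 223
||T||_HS = sqrt(223) = 14.9332

14.9332


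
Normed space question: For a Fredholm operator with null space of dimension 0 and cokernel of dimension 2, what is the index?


The Fredholm index is defined as ind(T) = dim(ker T) - dim(coker T)
= 0 - 2
= -2

-2


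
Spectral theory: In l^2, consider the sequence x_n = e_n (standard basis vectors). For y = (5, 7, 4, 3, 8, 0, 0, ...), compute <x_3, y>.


x_3 = e_3 is the standard basis vector with 1 in position 3.
<x_3, y> = y_3 = 4
As n -> infinity, <x_n, y> -> 0, confirming weak convergence of (x_n) to 0.

4


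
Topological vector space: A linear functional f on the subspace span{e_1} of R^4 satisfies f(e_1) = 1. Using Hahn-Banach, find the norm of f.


The norm of f is given by ||f|| = sup_{||x||=1} |f(x)|.
On span{e_1}, ||e_1|| = 1, so ||f|| = |f(e_1)| / ||e_1||
= |1| / 1 = 1.0000

1.0000


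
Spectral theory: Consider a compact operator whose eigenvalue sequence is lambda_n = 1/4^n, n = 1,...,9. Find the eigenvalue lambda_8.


The eigenvalue formula gives lambda_8 = 1/4^8
= 1/65536
= 1.5259e-05

1.5259e-05


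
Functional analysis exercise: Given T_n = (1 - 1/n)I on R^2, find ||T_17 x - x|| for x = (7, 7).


T_17 x - x = (1 - 1/17)x - x = -x/17
||x|| = sqrt(98) = 9.8995
||T_17 x - x|| = ||x||/17 = 9.8995/17 = 0.5823

0.5823


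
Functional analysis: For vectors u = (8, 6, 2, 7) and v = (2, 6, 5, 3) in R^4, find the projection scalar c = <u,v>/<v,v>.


Computing <u,v> = 8*2 + 6*6 + 2*5 + 7*3 = 83
Computing <v,v> = 2^2 + 6^2 + 5^2 + 3^2 = 74
Projection coefficient = 83/74 = 1.1216

1.1216


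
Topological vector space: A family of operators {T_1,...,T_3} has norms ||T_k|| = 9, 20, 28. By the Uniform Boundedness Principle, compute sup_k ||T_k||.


By the Uniform Boundedness Principle, the supremum of norms is finite.
sup_k ||T_k|| = max(9, 20, 28) = 28

28


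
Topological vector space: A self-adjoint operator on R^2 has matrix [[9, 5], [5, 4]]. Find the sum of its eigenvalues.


For a self-adjoint (symmetric) matrix, the eigenvalues are real.
The sum of eigenvalues equals the trace of the matrix.
trace = 9 + 4 = 13

13


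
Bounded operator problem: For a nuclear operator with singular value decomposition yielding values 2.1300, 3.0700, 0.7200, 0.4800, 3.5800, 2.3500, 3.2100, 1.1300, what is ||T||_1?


The nuclear norm is the sum of all singular values.
||T||_1 = 2.1300 + 3.0700 + 0.7200 + 0.4800 + 3.5800 + 2.3500 + 3.2100 + 1.1300
= 16.6700

16.6700


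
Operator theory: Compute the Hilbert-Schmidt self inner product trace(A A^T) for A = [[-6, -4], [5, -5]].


trace(A * A^T) = sum of squares of all entries
= (-6)^2 + (-4)^2 + 5^2 + (-5)^2
= 36 + 16 + 25 + 25
= 102

102


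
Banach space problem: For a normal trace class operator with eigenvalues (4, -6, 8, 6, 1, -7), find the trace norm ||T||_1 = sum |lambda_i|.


For a normal operator, singular values equal |eigenvalues|.
Trace norm = sum |lambda_i| = 4 + 6 + 8 + 6 + 1 + 7
= 32

32


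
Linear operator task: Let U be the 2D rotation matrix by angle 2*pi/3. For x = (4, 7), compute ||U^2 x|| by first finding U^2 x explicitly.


U is a rotation by theta = 2*pi/3
U^2 = rotation by 2*theta = 4*pi/3
cos(4*pi/3) = -0.5000, sin(4*pi/3) = -0.8660
U^2 x = (-0.5000 * 4 - -0.8660 * 7, -0.8660 * 4 + -0.5000 * 7)
= (4.0622, -6.9641)
||U^2 x|| = sqrt(4.0622^2 + (-6.9641)^2) = sqrt(65.0000) = 8.0623

8.0623


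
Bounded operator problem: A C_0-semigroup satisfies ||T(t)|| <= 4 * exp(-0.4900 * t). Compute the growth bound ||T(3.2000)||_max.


||T(3.2000)|| <= 4 * exp(-0.4900 * 3.2000)
= 4 * exp(-1.5680)
= 4 * 0.2085
= 0.8338

0.8338


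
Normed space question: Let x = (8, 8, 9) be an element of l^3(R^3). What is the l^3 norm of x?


The l^3 norm = (sum |x_i|^3)^(1/3)
Sum of 3th powers = 512 + 512 + 729 = 1753
||x||_3 = (1753)^(1/3) = 12.0576

12.0576


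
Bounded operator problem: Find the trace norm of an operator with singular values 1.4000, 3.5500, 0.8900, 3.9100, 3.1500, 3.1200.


The nuclear norm is the sum of all singular values.
||T||_1 = 1.4000 + 3.5500 + 0.8900 + 3.9100 + 3.1500 + 3.1200
= 16.0200

16.0200


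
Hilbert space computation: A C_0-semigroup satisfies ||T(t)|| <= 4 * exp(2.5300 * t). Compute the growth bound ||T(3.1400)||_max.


||T(3.1400)|| <= 4 * exp(2.5300 * 3.1400)
= 4 * exp(7.9442)
= 4 * 2819.1762
= 11276.7049

11276.7049


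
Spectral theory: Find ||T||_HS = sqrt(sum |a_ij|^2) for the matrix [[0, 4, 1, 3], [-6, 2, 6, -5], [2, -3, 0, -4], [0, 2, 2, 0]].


The Hilbert-Schmidt norm is sqrt(sum of squares of all entries).
Sum of squares = 0^2 + 4^2 + 1^2 + 3^2 + (-6)^2 + 2^2 + 6^2 + (-5)^2 + 2^2 + (-3)^2 + 0^2 + (-4)^2 + 0^2 + 2^2 + 2^2 + 0^2
= 0 + 16 + 1 + 9 + 36 + 4 + 36 + 25 + 4 + 9 + 0 + 16 + 0 + 4 + 4 + 0 = 164
||T||_HS = sqrt(164) = 12.8062

12.8062


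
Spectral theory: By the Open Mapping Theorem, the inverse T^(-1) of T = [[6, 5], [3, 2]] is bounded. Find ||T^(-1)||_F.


det(T) = 6*2 - 5*3 = -3
T^(-1) = (1/-3) * [[2, -5], [-3, 6]] = [[-0.6667, 1.6667], [1.0000, -2.0000]]
||T^(-1)||_F^2 = (-0.6667)^2 + 1.6667^2 + 1.0000^2 + (-2.0000)^2 = 8.2222
||T^(-1)||_F = sqrt(8.2222) = 2.8674

2.8674


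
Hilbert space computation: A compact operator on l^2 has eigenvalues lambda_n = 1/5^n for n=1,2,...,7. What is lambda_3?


The eigenvalue formula gives lambda_3 = 1/5^3
= 1/125
= 0.0080

0.0080


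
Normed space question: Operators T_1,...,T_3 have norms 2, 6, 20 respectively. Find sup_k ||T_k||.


By the Uniform Boundedness Principle, the supremum of norms is finite.
sup_k ||T_k|| = max(2, 6, 20) = 20

20


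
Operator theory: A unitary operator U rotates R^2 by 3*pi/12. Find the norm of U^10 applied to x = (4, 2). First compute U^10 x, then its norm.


U is a rotation by theta = 3*pi/12
U^10 = rotation by 10*theta = 30*pi/12 = 6*pi/12 (mod 2*pi)
cos(6*pi/12) = 0.0000, sin(6*pi/12) = 1.0000
U^10 x = (0.0000 * 4 - 1.0000 * 2, 1.0000 * 4 + 0.0000 * 2)
= (-2.0000, 4.0000)
||U^10 x|| = sqrt((-2.0000)^2 + 4.0000^2) = sqrt(20.0000) = 4.4721

4.4721


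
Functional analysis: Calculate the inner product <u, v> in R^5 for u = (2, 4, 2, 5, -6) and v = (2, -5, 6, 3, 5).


Computing the standard inner product <u, v> = sum u_i * v_i
= 2*2 + 4*-5 + 2*6 + 5*3 + -6*5
= 4 + -20 + 12 + 15 + -30
= -19

-19


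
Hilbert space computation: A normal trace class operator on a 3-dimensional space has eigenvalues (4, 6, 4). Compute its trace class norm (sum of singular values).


For a normal operator, singular values equal |eigenvalues|.
Trace norm = sum |lambda_i| = 4 + 6 + 4
= 14

14


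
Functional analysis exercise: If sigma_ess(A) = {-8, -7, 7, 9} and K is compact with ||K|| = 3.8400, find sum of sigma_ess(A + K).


By Weyl's theorem, the essential spectrum is invariant under compact perturbations.
sigma_ess(A + K) = sigma_ess(A) = {-8, -7, 7, 9}
Sum = -8 + -7 + 7 + 9 = 1

1


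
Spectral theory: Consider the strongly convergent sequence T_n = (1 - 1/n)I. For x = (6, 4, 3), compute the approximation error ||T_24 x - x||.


T_24 x - x = (1 - 1/24)x - x = -x/24
||x|| = sqrt(61) = 7.8102
||T_24 x - x|| = ||x||/24 = 7.8102/24 = 0.3254

0.3254


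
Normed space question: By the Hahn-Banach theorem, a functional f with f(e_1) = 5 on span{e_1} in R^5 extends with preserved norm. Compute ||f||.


The norm of f is given by ||f|| = sup_{||x||=1} |f(x)|.
On span{e_1}, ||e_1|| = 1, so ||f|| = |f(e_1)| / ||e_1||
= |5| / 1 = 5.0000

5.0000


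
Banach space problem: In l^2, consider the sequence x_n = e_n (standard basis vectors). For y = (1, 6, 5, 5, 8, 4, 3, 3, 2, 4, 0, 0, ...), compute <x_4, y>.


x_4 = e_4 is the standard basis vector with 1 in position 4.
<x_4, y> = y_4 = 5
As n -> infinity, <x_n, y> -> 0, confirming weak convergence of (x_n) to 0.

5


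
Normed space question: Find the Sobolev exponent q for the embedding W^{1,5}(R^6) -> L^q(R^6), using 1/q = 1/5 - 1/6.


Using the Sobolev embedding formula: 1/q = 1/p - k/n
1/q = 1/5 - 1/6 = 1/30
q = 1/(1/30) = 30

30.0000


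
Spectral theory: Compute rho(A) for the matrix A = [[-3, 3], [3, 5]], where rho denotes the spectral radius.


For a 2x2 matrix, eigenvalues satisfy lambda^2 - (trace)*lambda + det = 0
trace = -3 + 5 = 2
det = -3*5 - 3*3 = -24
discriminant = 2^2 - 4*(-24) = 100
spectral radius = max |eigenvalue| = 6.0000

6.0000


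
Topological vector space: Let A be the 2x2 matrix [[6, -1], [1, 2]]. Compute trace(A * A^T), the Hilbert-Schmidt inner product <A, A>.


trace(A * A^T) = sum of squares of all entries
= 6^2 + (-1)^2 + 1^2 + 2^2
= 36 + 1 + 1 + 4
= 42

42


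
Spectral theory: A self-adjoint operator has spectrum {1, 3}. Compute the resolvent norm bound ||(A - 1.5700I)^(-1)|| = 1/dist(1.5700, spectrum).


dist(1.5700, {1, 3}) = min(|1.5700 - 1|, |1.5700 - 3|)
= min(0.5700, 1.4300) = 0.5700
Resolvent bound = 1/0.5700 = 1.7544

1.7544
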